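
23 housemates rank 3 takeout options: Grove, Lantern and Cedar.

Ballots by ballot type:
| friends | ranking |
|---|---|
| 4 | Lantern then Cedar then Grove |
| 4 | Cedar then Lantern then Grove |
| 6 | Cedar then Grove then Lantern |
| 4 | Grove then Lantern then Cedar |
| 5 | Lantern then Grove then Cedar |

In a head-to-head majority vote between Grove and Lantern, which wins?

Lantern

Ballots ranking Grove above Lantern: 6 + 4 = 10.
Ballots ranking Lantern above Grove: 23 − 10 = 13.
Lantern wins the head-to-head 13–10.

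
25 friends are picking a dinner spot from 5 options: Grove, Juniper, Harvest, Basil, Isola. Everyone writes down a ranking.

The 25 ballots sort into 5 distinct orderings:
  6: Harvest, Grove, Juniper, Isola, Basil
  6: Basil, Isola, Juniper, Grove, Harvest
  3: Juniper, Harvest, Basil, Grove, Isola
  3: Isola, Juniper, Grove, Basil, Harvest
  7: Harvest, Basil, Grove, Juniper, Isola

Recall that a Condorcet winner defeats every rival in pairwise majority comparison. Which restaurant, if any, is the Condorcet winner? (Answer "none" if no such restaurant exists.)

Harvest

Pairwise majorities:
Grove vs Juniper: Grove wins 13–12.
Grove–Harvest: Harvest 16–9.
Grove vs Basil: Basil wins 16–9.
Grove–Isola: Grove 16–9.
Juniper–Harvest: Harvest 13–12.
Juniper vs Basil: Basil, 13–12.
Juniper–Isola: Juniper 16–9.
Harvest–Basil: Harvest 16–9.
Harvest vs Isola: Harvest, 16–9.
Basil–Isola: Basil 16–9.
Harvest defeats every rival head-to-head and is the Condorcet winner.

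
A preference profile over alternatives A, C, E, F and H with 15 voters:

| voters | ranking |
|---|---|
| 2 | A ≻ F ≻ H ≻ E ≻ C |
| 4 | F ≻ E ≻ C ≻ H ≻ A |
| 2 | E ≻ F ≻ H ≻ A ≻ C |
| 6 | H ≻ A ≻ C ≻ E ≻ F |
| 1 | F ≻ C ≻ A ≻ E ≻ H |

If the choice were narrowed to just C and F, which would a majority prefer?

F

Ballots ranking C above F: 6.
Ballots ranking F above C: 15 − 6 = 9.
F wins the head-to-head 9–6.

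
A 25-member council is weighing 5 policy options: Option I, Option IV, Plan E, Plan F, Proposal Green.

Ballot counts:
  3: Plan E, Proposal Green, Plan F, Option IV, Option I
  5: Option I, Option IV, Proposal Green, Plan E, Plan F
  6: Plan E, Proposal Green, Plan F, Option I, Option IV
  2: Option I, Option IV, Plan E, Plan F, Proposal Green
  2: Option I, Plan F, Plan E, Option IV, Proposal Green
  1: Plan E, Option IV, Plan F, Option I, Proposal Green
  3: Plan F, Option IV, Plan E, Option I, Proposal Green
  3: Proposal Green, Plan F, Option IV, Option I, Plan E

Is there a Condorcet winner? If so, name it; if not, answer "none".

none

Check each pair by majority over 25 ballots:
Option I vs Option IV: Option I, 15–10.
Option I vs Plan E: Plan E wins 13–12.
Option I–Plan F: Plan F 16–9.
Option I vs Proposal Green: Option I is ranked higher on 5+2+2+1+3 = 13 ballots, Proposal Green on 12. Option I wins 13–12.
Option IV–Plan E: Option IV 13–12.
Option IV vs Plan F: 8 to 17, Plan F.
Option IV vs Proposal Green: Option IV is ranked higher on 5+2+2+1+3 = 13 ballots, Proposal Green on 12. Option IV wins 13–12.
Plan E vs Plan F: 3+5+6+2+1 = 17 for Plan E, 8 for Plan F — Plan E by 17–8.
Plan E–Proposal Green: Plan E 17–8.
Plan F vs Proposal Green: Plan F is ranked higher on 2+2+1+3 = 8 ballots, Proposal Green on 17. Proposal Green wins 17–8.
Each option drops at least one matchup (Option I loses to Plan E; Option IV loses to Option I; Plan E loses to Option IV; Plan F loses to Plan E; Proposal Green loses to Option I); the cycle Option I > Option IV > Plan E > Option I rules out a Condorcet winner.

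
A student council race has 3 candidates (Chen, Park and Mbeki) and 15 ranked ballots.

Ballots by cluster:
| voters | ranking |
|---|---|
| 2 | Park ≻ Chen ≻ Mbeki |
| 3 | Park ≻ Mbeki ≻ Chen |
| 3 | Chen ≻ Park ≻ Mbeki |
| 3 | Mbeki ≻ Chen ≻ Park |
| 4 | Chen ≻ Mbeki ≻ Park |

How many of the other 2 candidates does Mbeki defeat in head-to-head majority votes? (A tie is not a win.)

0

Mbeki against each rival (15 voters):
Mbeki vs Chen: Chen wins 9–6.
Mbeki vs Park: Park wins 8–7.
Mbeki beats no one; loses to Chen, Park — 0 pairwise wins.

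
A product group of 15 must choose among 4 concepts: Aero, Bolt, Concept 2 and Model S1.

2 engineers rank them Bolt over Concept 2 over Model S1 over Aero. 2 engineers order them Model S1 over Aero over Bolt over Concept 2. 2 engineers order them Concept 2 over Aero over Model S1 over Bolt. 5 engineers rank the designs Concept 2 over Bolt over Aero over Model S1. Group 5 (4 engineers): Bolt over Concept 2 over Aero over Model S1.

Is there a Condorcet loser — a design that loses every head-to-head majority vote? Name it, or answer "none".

Head-to-head results (15 engineers):
Aero–Bolt: Bolt 11–4.
Aero vs Concept 2: Concept 2, 13–2.
Aero–Model S1: Aero 11–4.
Bolt vs Concept 2: Bolt preferred on 2+2+4 = 8 ballots; Bolt wins 8–7.
Bolt vs Model S1: Bolt wins 11–4.
Concept 2 vs Model S1: Concept 2, 13–2.
Only Model S1 has no wins; Model S1 is the Condorcet loser.

Model S1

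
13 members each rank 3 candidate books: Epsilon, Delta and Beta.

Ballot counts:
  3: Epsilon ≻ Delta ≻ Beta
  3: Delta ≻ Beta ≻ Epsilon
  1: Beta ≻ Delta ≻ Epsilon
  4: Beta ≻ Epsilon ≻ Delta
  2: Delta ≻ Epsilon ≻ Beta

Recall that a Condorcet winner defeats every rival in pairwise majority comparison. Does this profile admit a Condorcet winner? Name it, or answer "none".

none

Pairwise majorities:
Epsilon–Delta: Epsilon 7–6.
Epsilon vs Beta: Beta, 8–5.
Delta vs Beta: Delta, 8–5.
Every book loses at least once (Epsilon loses to Beta; Delta loses to Epsilon; Beta loses to Delta). The majority relation contains the cycle Epsilon > Delta > Beta > Epsilon, so there is no Condorcet winner.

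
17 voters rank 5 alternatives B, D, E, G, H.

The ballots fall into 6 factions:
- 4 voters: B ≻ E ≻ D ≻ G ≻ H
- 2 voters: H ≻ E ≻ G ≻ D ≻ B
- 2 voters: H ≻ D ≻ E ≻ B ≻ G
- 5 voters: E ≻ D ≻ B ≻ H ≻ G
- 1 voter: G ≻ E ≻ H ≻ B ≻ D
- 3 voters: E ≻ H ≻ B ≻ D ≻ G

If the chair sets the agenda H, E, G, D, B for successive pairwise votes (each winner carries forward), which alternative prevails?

Round 1: H vs E — 4–13, E advances.
Round 2: E vs G — 16–1, E advances.
Round 3: E vs D — 15–2, E advances.
Round 4: E vs B — 13–4, E advances.
E survives the agenda.

E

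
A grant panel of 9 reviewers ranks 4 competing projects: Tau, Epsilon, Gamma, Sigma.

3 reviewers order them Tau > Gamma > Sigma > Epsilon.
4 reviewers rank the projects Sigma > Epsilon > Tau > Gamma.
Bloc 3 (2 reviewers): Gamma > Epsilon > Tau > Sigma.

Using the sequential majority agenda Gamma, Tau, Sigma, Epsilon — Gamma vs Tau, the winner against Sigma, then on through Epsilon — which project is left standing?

Round 1: Gamma vs Tau — 2–7, Tau advances.
Round 2: Tau vs Sigma — 5–4, Tau advances.
Round 3: Tau vs Epsilon — 3–6, Epsilon advances.
The agenda winner is Epsilon.

Epsilon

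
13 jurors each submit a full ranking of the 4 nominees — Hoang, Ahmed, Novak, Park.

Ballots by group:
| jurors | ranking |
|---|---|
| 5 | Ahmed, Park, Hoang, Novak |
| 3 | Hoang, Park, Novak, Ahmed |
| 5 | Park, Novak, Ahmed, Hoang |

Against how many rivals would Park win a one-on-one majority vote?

3

Park against each rival (13 jurors):
Park vs Hoang: Park preferred on 5+5 = 10 ballots; Park wins 10–3.
Park vs Ahmed: Park preferred on 3+5 = 8 ballots; Park wins 8–5.
Park–Novak: Park 13–0.
Park beats Hoang, Ahmed, Novak — 3 pairwise wins.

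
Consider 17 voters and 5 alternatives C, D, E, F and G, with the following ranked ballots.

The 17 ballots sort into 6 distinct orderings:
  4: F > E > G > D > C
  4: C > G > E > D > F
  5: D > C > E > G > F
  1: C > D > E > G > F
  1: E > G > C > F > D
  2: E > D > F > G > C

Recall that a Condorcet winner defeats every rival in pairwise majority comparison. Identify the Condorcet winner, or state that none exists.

none

Check each pair by majority over 17 ballots:
C vs D: C is ranked higher on 4+1+1 = 6 ballots, D on 11. D wins 11–6.
C vs E: C preferred on 4+5+1 = 10 ballots; C wins 10–7.
C vs F: 4+5+1+1 = 11 for C, 6 for F — C by 11–6.
C vs G: 4+5+1 = 10 for C, 7 for G — C by 10–7.
D vs E: 6 to 11, E.
D vs F: D is ranked higher on 4+5+1+2 = 12 ballots, F on 5. D wins 12–5.
D vs G: 5+1+2 = 8 for D, 9 for G — G by 9–8.
E vs F: E preferred on 4+5+1+1+2 = 13 ballots; E wins 13–4.
E vs G: E is ranked higher on 4+5+1+1+2 = 13 ballots, G on 4. E wins 13–4.
F vs G: F is ranked higher on 4+2 = 6 ballots, G on 11. G wins 11–6.
Every alternative loses at least once (C loses to D; D loses to E; E loses to C; F loses to C; G loses to C). The majority relation contains the cycle C → E → D → C, so there is no Condorcet winner.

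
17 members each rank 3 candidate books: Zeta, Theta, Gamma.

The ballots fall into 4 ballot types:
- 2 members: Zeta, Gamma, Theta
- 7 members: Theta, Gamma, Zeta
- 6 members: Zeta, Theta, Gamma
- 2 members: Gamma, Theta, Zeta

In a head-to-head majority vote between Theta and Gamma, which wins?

Theta

Ballots ranking Theta above Gamma: 7 + 6 = 13.
Ballots ranking Gamma above Theta: 17 − 13 = 4.
Theta wins the head-to-head 13–4.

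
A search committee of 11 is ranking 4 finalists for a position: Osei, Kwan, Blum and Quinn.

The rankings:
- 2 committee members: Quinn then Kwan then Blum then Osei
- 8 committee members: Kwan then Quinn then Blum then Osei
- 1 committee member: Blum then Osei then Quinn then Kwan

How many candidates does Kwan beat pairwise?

3

Kwan against each rival (11 committee members):
Kwan–Osei: Kwan 10–1.
Kwan vs Blum: Kwan, 10–1.
Kwan–Quinn: Kwan 8–3.
Kwan beats Osei, Blum, Quinn — 3 pairwise wins.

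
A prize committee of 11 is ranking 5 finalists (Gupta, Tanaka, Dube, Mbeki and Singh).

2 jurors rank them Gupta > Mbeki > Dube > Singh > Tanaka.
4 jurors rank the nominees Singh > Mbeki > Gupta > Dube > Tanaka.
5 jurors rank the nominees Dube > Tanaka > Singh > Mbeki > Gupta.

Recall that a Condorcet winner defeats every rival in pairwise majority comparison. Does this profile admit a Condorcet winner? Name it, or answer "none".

none

Check each pair by majority over 11 ballots:
Gupta vs Tanaka: Gupta preferred on 2+4 = 6 ballots; Gupta wins 6–5.
Gupta vs Dube: Gupta preferred on 2+4 = 6 ballots; Gupta wins 6–5.
Gupta vs Mbeki: Mbeki, 9–2.
Gupta vs Singh: 2 for Gupta, 9 for Singh — Singh by 9–2.
Tanaka–Dube: Dube 11–0.
Tanaka vs Mbeki: Tanaka is ranked higher on 5 ballots, Mbeki on 6. Mbeki wins 6–5.
Tanaka vs Singh: Tanaka is ranked higher on 5 ballots, Singh on 6. Singh wins 6–5.
Dube vs Mbeki: Dube is ranked higher on 5 ballots, Mbeki on 6. Mbeki wins 6–5.
Dube vs Singh: Dube wins 7–4.
Mbeki–Singh: Singh 9–2.
Each nominee drops at least one matchup (Gupta loses to Mbeki; Tanaka loses to Gupta; Dube loses to Gupta; Mbeki loses to Singh; Singh loses to Dube); the cycle Gupta → Dube → Singh → Gupta rules out a Condorcet winner.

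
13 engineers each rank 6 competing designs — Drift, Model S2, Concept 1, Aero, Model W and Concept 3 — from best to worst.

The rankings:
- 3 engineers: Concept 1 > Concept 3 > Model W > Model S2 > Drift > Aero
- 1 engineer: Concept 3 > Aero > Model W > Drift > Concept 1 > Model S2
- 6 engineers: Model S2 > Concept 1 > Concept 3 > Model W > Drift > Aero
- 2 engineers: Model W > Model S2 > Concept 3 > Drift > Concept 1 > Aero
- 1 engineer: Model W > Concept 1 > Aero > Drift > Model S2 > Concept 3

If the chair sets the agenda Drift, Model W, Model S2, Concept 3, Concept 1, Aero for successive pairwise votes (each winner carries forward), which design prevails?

Concept 1

Round 1: Drift vs Model W — 0–13, Model W advances.
Round 2: Model W vs Model S2 — 7–6, Model W advances.
Round 3: Model W vs Concept 3 — 3–10, Concept 3 advances.
Round 4: Concept 3 vs Concept 1 — 3–10, Concept 1 advances.
Round 5: Concept 1 vs Aero — 12–1, Concept 1 advances.
The agenda winner is Concept 1.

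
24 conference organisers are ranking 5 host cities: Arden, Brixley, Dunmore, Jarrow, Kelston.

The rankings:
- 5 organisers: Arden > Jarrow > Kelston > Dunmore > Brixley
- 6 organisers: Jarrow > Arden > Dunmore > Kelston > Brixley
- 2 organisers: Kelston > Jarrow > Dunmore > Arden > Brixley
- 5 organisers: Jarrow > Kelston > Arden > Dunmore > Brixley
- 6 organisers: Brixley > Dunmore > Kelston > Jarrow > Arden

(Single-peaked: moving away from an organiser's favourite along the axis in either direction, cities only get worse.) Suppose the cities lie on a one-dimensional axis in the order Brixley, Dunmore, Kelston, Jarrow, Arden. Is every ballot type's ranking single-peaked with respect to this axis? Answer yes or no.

no

Axis positions: Brixley=1, Dunmore=2, Kelston=3, Jarrow=4, Arden=5.
Ballot type 1 (peak Arden at position 5): ranking walks positions 5-4-3-2-1, expanding outward from the peak — single-peaked.
Ballot type 2: ranking walks positions 4-5-2-3-1; Dunmore is ranked above Kelston even though Kelston lies between Dunmore and the peak Jarrow on the axis — preferences dip and rise again. Not single-peaked.
Ballot type 3 (peak Kelston at position 3): ranking walks positions 3-4-2-5-1, expanding outward from the peak — single-peaked.
Ballot type 4 (peak Jarrow at position 4): ranking walks positions 4-3-5-2-1, expanding outward from the peak — single-peaked.
Ballot type 5 (peak Brixley at position 1): ranking walks positions 1-2-3-4-5, expanding outward from the peak — single-peaked.
Ballot type 2 violates single-peakedness, so the profile is not single-peaked on this axis.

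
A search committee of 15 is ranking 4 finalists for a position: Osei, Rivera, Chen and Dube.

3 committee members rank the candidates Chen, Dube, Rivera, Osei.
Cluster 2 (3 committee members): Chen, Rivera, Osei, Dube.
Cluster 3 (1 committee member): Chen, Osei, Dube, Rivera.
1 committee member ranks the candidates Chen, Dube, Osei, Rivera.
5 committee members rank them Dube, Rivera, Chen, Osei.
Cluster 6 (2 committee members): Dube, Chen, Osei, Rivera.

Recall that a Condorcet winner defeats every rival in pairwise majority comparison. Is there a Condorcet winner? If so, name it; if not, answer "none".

Pairwise majorities:
Osei vs Rivera: Rivera, 11–4.
Osei–Chen: Chen 15–0.
Osei vs Dube: Dube wins 11–4.
Rivera vs Chen: Chen, 10–5.
Rivera–Dube: Dube 12–3.
Chen–Dube: Chen 8–7.
Only Chen has no losses; Chen is the Condorcet winner.

Chen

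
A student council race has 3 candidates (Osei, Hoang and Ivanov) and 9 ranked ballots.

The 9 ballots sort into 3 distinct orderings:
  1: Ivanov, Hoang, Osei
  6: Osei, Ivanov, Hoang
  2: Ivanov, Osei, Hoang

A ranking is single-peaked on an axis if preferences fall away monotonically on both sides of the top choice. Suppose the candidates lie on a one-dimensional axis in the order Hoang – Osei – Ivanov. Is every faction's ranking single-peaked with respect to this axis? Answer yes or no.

no

Axis positions: Hoang=1, Osei=2, Ivanov=3.
Faction 1: ranking walks positions 3-1-2; Hoang is ranked above Osei even though Osei lies between Hoang and the peak Ivanov on the axis — preferences dip and rise again. Not single-peaked.
Faction 2 (peak Osei at position 2): ranking walks positions 2-3-1, expanding outward from the peak — single-peaked.
Faction 3 (peak Ivanov at position 3): ranking walks positions 3-2-1, expanding outward from the peak — single-peaked.
Faction 1 violates single-peakedness, so the profile is not single-peaked on this axis.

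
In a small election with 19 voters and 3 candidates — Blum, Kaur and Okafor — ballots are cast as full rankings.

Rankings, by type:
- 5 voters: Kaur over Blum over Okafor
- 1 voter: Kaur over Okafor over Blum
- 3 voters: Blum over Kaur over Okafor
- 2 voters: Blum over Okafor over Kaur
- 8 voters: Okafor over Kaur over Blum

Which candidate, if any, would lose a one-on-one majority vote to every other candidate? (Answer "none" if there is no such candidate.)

none

Head-to-head results (19 voters):
Blum vs Kaur: Kaur, 14–5.
Blum vs Okafor: 10 to 9, Blum.
Kaur vs Okafor: Kaur is ranked higher on 5+1+3 = 9 ballots, Okafor on 10. Okafor wins 10–9.
Every candidate wins at least one matchup (Blum beats Okafor; Kaur beats Blum; Okafor beats Kaur), so there is no Condorcet loser.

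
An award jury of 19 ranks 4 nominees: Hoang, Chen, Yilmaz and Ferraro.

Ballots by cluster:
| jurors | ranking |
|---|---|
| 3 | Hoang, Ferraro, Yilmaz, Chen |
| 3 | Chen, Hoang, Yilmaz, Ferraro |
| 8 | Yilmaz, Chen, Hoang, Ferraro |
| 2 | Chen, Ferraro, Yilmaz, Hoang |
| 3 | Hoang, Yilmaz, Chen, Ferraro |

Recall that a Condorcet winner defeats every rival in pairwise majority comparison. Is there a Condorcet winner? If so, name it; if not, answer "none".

Pairwise majorities:
Hoang vs Chen: Chen, 13–6.
Hoang vs Yilmaz: Yilmaz wins 10–9.
Hoang vs Ferraro: Hoang wins 17–2.
Chen–Yilmaz: Yilmaz 14–5.
Chen vs Ferraro: Chen, 16–3.
Yilmaz vs Ferraro: Yilmaz, 14–5.
Only Yilmaz has no losses; Yilmaz is the Condorcet winner.

Yilmaz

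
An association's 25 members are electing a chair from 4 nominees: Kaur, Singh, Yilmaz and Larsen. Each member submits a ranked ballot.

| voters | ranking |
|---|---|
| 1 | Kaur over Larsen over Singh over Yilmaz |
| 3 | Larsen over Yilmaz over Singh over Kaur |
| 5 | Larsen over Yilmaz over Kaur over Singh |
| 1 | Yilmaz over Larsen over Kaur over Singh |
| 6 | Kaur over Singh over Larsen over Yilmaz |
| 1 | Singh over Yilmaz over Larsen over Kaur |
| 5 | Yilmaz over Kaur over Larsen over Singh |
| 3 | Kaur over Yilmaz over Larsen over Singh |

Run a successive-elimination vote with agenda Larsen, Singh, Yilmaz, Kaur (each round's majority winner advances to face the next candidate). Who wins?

Kaur

Round 1: Larsen vs Singh — 18–7, Larsen advances.
Round 2: Larsen vs Yilmaz — 15–10, Larsen advances.
Round 3: Larsen vs Kaur — 10–15, Kaur advances.
The agenda winner is Kaur.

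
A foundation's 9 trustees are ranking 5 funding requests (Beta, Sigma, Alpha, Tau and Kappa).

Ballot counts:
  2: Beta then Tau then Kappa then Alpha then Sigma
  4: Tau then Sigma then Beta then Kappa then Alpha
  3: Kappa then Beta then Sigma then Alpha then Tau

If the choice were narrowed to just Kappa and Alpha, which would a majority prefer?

Ballots ranking Kappa above Alpha: 2 + 4 + 3 = 9.
Ballots ranking Alpha above Kappa: 9 − 9 = 0.
Kappa wins the head-to-head 9–0.

Kappa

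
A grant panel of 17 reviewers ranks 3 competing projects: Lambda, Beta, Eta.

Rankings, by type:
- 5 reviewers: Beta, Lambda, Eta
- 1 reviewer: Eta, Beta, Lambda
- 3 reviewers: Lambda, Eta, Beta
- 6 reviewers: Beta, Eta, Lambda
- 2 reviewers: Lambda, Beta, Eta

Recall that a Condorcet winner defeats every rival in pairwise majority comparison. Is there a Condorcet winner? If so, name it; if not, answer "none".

Beta

Pairwise majorities:
Lambda vs Beta: Beta, 12–5.
Lambda vs Eta: Lambda preferred on 5+3+2 = 10 ballots; Lambda wins 10–7.
Beta vs Eta: Beta is ranked higher on 5+6+2 = 13 ballots, Eta on 4. Beta wins 13–4.
Beta defeats every rival head-to-head and is the Condorcet winner.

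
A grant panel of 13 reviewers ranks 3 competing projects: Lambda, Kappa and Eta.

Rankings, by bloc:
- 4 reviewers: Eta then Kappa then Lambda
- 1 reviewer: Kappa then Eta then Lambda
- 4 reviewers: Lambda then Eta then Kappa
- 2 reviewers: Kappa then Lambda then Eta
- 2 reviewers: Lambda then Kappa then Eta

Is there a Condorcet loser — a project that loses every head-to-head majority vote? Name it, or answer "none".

Head-to-head results (13 reviewers):
Lambda vs Kappa: Lambda is ranked higher on 4+2 = 6 ballots, Kappa on 7. Kappa wins 7–6.
Lambda vs Eta: 8 to 5, Lambda.
Kappa vs Eta: 5 to 8, Eta.
Every project wins at least one matchup (Lambda beats Eta; Kappa beats Lambda; Eta beats Kappa), so there is no Condorcet loser.

none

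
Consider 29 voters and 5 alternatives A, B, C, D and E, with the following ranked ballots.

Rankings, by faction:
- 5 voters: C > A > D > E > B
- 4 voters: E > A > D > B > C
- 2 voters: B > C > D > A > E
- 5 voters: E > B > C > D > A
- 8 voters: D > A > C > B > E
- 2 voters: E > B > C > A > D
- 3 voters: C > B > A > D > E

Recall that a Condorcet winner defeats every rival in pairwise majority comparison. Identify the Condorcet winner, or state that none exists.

Pairwise majorities:
A–B: A 17–12.
A–C: C 17–12.
A vs D: D, 15–14.
A–E: A 18–11.
B vs C: C, 16–13.
B–D: D 17–12.
B vs E: E wins 16–13.
C vs D: C wins 17–12.
C vs E: C wins 18–11.
D vs E: D wins 18–11.
C defeats every rival head-to-head and is the Condorcet winner.

C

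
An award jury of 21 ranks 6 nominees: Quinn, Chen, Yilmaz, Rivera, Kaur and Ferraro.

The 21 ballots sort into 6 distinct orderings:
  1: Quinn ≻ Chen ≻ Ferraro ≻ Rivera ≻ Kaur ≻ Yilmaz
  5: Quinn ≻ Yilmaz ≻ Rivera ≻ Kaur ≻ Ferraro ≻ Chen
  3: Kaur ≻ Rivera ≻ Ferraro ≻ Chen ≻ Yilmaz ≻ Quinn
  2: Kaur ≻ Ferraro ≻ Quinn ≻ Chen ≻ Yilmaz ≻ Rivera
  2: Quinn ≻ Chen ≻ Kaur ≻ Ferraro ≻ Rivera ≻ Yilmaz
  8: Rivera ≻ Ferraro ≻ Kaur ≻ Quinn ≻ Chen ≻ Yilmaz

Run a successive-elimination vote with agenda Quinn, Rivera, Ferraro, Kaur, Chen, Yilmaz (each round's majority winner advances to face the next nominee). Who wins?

Rivera

Round 1: Quinn vs Rivera — 10–11, Rivera advances.
Round 2: Rivera vs Ferraro — 16–5, Rivera advances.
Round 3: Rivera vs Kaur — 14–7, Rivera advances.
Round 4: Rivera vs Chen — 16–5, Rivera advances.
Round 5: Rivera vs Yilmaz — 14–7, Rivera advances.
The agenda winner is Rivera.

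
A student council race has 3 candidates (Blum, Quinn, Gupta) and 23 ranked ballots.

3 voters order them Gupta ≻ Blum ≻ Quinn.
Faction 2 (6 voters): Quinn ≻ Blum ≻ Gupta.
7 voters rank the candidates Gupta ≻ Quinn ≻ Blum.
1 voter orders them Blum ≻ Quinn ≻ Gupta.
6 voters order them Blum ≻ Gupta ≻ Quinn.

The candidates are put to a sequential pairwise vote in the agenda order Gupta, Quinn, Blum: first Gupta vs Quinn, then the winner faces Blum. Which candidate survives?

Blum

Round 1: Gupta vs Quinn — 16–7, Gupta advances.
Round 2: Gupta vs Blum — 10–13, Blum advances.
The agenda winner is Blum.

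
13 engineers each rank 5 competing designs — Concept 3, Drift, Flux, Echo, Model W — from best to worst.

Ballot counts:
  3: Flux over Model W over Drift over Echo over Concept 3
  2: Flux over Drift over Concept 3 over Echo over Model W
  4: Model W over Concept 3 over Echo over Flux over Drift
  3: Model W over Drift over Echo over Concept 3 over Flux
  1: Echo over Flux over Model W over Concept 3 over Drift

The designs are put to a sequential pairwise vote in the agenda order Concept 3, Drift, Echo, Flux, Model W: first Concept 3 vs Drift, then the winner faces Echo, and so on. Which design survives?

Model W

Round 1: Concept 3 vs Drift — 5–8, Drift advances.
Round 2: Drift vs Echo — 8–5, Drift advances.
Round 3: Drift vs Flux — 3–10, Flux advances.
Round 4: Flux vs Model W — 6–7, Model W advances.
Model W survives the agenda.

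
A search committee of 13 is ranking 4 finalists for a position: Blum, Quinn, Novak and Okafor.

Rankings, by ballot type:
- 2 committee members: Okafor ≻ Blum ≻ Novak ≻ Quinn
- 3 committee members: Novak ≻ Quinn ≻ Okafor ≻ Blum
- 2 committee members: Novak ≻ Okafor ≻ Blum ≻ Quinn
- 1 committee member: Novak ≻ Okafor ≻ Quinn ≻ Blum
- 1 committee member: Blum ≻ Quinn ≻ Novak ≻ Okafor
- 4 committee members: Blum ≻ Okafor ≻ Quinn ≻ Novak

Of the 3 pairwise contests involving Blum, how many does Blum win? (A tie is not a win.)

Blum against each rival (13 committee members):
Blum–Quinn: Blum 9–4.
Blum vs Novak: Blum wins 7–6.
Blum vs Okafor: Okafor, 8–5.
Blum beats Quinn, Novak; loses to Okafor — 2 pairwise wins.

2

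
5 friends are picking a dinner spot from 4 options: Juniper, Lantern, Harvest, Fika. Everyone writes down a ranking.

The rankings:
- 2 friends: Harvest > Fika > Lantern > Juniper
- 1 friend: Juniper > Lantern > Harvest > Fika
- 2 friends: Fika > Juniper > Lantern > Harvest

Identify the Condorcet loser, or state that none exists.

none

Pairwise majorities:
Juniper vs Lantern: 3 to 2, Juniper.
Juniper vs Harvest: Juniper, 3–2.
Juniper vs Fika: Juniper is ranked higher on 1 ballot, Fika on 4. Fika wins 4–1.
Lantern–Harvest: Lantern 3–2.
Lantern vs Fika: Fika wins 4–1.
Harvest vs Fika: Harvest is ranked higher on 2+1 = 3 ballots, Fika on 2. Harvest wins 3–2.
No restaurant is winless: Juniper beats Lantern; Lantern beats Harvest; Harvest beats Fika; Fika beats Juniper. There is no Condorcet loser.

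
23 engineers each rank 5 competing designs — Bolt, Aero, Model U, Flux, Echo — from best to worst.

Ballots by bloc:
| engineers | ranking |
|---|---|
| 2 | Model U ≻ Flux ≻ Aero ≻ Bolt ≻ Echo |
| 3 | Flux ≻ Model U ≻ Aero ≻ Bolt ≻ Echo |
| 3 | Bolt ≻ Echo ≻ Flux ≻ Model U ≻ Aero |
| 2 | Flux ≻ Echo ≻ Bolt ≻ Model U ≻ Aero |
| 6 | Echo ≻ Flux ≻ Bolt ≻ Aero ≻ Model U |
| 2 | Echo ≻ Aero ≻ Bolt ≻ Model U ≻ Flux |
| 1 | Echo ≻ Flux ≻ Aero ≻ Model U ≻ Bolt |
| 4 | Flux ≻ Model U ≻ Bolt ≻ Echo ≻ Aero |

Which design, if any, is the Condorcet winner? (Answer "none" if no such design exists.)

Check each pair by majority over 23 ballots:
Bolt–Aero: Bolt 15–8.
Bolt vs Model U: Bolt, 13–10.
Bolt vs Flux: Flux, 18–5.
Bolt vs Echo: Bolt wins 12–11.
Aero–Model U: Model U 14–9.
Aero–Flux: Flux 21–2.
Aero vs Echo: Echo, 18–5.
Model U–Flux: Flux 19–4.
Model U vs Echo: Echo, 14–9.
Flux vs Echo: Echo wins 12–11.
No design is unbeaten: Bolt loses to Flux; Aero loses to Bolt; Model U loses to Bolt; Flux loses to Echo; Echo loses to Bolt. In particular Bolt > Echo > Flux > Bolt is a majority cycle — no Condorcet winner exists.

none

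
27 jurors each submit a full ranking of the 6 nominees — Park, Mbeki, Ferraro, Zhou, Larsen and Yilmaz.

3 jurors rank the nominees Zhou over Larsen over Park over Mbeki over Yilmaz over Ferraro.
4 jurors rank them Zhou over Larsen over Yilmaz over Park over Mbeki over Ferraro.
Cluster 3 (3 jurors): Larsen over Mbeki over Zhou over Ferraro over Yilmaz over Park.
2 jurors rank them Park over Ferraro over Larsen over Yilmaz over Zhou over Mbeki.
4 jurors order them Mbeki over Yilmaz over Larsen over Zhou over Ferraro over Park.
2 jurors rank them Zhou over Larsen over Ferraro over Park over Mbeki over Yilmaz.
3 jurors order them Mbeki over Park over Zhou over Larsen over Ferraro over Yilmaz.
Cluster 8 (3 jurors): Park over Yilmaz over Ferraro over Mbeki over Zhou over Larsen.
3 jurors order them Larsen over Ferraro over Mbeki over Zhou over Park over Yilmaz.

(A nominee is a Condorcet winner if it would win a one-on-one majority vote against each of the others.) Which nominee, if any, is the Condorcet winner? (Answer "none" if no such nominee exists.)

none

Check each pair by majority over 27 ballots:
Park vs Mbeki: Park, 14–13.
Park vs Ferraro: 15 to 12, Park.
Park vs Zhou: 2+3+3 = 8 for Park, 19 for Zhou — Zhou by 19–8.
Park vs Larsen: Larsen wins 19–8.
Park vs Yilmaz: Park is ranked higher on 3+2+2+3+3+3 = 16 ballots, Yilmaz on 11. Park wins 16–11.
Mbeki vs Ferraro: Mbeki, 17–10.
Mbeki vs Zhou: 3+4+3+3+3 = 16 for Mbeki, 11 for Zhou — Mbeki by 16–11.
Mbeki vs Larsen: 10 to 17, Larsen.
Mbeki–Yilmaz: Mbeki 18–9.
Ferraro vs Zhou: Ferraro preferred on 2+3+3 = 8 ballots; Zhou wins 19–8.
Ferraro vs Larsen: Larsen, 22–5.
Ferraro vs Yilmaz: Ferraro preferred on 3+2+2+3+3 = 13 ballots; Yilmaz wins 14–13.
Zhou vs Larsen: Zhou is ranked higher on 3+4+2+3+3 = 15 ballots, Larsen on 12. Zhou wins 15–12.
Zhou–Yilmaz: Zhou 18–9.
Larsen vs Yilmaz: 20 to 7, Larsen.
Every nominee loses at least once (Park loses to Zhou; Mbeki loses to Park; Ferraro loses to Park; Zhou loses to Mbeki; Larsen loses to Zhou; Yilmaz loses to Park). The majority relation contains the cycle Park beats Mbeki beats Zhou beats Park, so there is no Condorcet winner.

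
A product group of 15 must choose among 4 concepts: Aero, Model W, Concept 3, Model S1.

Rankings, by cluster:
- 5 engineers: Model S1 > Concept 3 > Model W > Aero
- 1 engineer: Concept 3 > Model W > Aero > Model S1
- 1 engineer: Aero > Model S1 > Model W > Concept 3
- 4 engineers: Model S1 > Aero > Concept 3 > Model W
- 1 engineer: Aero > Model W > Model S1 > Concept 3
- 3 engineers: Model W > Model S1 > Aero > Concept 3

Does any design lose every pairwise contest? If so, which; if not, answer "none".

none

Pairwise majorities:
Aero vs Model W: Aero is ranked higher on 1+4+1 = 6 ballots, Model W on 9. Model W wins 9–6.
Aero vs Concept 3: Aero is ranked higher on 1+4+1+3 = 9 ballots, Concept 3 on 6. Aero wins 9–6.
Aero–Model S1: Model S1 12–3.
Model W vs Concept 3: Model W preferred on 1+1+3 = 5 ballots; Concept 3 wins 10–5.
Model W vs Model S1: 5 to 10, Model S1.
Concept 3–Model S1: Model S1 14–1.
Each design has at least one pairwise win (Aero beats Concept 3; Model W beats Aero; Concept 3 beats Model W; Model S1 beats Aero) — no Condorcet loser.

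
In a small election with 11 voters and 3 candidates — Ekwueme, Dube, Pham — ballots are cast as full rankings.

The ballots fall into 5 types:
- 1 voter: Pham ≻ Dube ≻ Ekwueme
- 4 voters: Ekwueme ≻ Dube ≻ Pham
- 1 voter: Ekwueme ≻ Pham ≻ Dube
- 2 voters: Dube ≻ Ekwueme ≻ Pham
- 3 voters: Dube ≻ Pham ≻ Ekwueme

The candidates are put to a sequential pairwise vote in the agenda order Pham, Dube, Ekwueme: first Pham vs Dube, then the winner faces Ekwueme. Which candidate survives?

Dube

Round 1: Pham vs Dube — 2–9, Dube advances.
Round 2: Dube vs Ekwueme — 6–5, Dube advances.
Dube survives the agenda.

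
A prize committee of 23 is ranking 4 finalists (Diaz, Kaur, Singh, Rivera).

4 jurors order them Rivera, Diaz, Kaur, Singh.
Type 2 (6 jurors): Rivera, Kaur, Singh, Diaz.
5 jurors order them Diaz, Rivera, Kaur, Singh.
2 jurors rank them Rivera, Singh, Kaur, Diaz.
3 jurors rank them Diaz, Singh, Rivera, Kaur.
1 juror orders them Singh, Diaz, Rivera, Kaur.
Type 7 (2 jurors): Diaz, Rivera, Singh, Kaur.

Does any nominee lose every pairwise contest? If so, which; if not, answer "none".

Head-to-head results (23 jurors):
Diaz vs Kaur: Diaz, 15–8.
Diaz–Singh: Diaz 14–9.
Diaz vs Rivera: Rivera wins 12–11.
Kaur vs Singh: Kaur wins 15–8.
Kaur vs Rivera: Kaur preferred on 0 ballots; Rivera wins 23–0.
Singh vs Rivera: Singh preferred on 3+1 = 4 ballots; Rivera wins 19–4.
Only Singh has no wins; Singh is the Condorcet loser.

Singh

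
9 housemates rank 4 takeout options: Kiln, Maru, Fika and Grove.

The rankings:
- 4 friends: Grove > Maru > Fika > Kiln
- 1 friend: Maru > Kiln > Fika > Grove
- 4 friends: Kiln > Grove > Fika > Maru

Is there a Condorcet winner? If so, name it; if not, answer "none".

none

Head-to-head results (9 friends):
Kiln vs Maru: 4 for Kiln, 5 for Maru — Maru by 5–4.
Kiln–Fika: Kiln 5–4.
Kiln vs Grove: Kiln preferred on 1+4 = 5 ballots; Kiln wins 5–4.
Maru–Fika: Maru 5–4.
Maru–Grove: Grove 8–1.
Fika vs Grove: Grove wins 8–1.
Every restaurant loses at least once (Kiln loses to Maru; Maru loses to Grove; Fika loses to Kiln; Grove loses to Kiln). The majority relation contains the cycle Kiln → Grove → Maru → Kiln, so there is no Condorcet winner.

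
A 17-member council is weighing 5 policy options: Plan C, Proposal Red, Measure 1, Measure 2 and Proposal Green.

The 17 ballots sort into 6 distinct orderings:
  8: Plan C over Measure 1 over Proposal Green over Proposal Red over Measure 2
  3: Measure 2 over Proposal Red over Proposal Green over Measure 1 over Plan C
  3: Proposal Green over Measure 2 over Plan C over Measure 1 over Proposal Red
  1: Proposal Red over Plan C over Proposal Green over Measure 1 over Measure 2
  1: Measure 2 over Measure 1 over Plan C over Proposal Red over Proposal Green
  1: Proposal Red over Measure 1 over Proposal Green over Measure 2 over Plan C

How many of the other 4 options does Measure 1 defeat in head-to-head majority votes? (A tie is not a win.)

3

Measure 1 against each rival (17 council members):
Measure 1 vs Plan C: Plan C, 12–5.
Measure 1–Proposal Red: Measure 1 12–5.
Measure 1 vs Measure 2: Measure 1, 10–7.
Measure 1 vs Proposal Green: Measure 1 wins 10–7.
Measure 1 beats Proposal Red, Measure 2, Proposal Green; loses to Plan C — 3 pairwise wins.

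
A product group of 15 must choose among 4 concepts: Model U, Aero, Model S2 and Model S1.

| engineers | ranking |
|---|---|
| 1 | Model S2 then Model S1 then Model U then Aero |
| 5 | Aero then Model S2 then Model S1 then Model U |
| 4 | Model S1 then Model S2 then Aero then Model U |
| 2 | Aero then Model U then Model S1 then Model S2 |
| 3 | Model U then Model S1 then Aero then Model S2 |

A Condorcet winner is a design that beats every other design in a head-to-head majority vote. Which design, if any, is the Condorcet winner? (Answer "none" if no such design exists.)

Model S1

Check each pair by majority over 15 ballots:
Model U vs Aero: Aero, 11–4.
Model U vs Model S2: Model S2 wins 10–5.
Model U vs Model S1: Model S1, 10–5.
Aero vs Model S2: Aero, 10–5.
Aero–Model S1: Model S1 8–7.
Model S2–Model S1: Model S1 9–6.
Only Model S1 has no losses; Model S1 is the Condorcet winner.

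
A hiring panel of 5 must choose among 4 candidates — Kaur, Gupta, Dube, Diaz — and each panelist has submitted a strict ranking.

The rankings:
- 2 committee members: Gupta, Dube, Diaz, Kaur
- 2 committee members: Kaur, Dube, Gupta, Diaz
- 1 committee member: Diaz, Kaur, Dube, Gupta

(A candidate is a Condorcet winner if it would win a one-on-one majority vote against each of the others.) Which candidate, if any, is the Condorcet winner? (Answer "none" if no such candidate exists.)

Check each pair by majority over 5 ballots:
Kaur–Gupta: Kaur 3–2.
Kaur vs Dube: Kaur, 3–2.
Kaur vs Diaz: Diaz wins 3–2.
Gupta vs Dube: Dube, 3–2.
Gupta vs Diaz: Gupta, 4–1.
Dube vs Diaz: Dube wins 4–1.
Every candidate loses at least once (Kaur loses to Diaz; Gupta loses to Kaur; Dube loses to Kaur; Diaz loses to Gupta). The majority relation contains the cycle Kaur > Gupta > Diaz > Kaur, so there is no Condorcet winner.

none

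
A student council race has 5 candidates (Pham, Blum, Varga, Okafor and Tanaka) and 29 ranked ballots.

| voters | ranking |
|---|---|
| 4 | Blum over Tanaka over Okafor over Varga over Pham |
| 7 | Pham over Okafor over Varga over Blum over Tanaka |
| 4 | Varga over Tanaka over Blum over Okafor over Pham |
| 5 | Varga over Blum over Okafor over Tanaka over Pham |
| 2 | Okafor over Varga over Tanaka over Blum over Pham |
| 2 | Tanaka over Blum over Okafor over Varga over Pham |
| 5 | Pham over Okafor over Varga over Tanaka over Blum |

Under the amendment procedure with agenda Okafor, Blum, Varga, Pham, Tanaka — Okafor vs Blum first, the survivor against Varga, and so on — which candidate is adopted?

Round 1: Okafor vs Blum — 14–15, Blum advances.
Round 2: Blum vs Varga — 6–23, Varga advances.
Round 3: Varga vs Pham — 17–12, Varga advances.
Round 4: Varga vs Tanaka — 23–6, Varga advances.
Varga survives the agenda.

Varga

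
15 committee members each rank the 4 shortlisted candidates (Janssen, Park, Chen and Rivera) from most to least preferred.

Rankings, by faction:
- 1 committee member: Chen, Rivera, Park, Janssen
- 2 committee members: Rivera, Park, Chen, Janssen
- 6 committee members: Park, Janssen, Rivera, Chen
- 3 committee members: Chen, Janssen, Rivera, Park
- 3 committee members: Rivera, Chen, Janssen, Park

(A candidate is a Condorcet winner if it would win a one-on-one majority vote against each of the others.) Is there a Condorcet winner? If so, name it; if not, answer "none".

none

Pairwise majorities:
Janssen–Park: Park 9–6.
Janssen vs Chen: Chen wins 9–6.
Janssen–Rivera: Janssen 9–6.
Park vs Chen: Park wins 8–7.
Park–Rivera: Rivera 9–6.
Chen vs Rivera: Rivera, 11–4.
Every candidate loses at least once (Janssen loses to Park; Park loses to Rivera; Chen loses to Park; Rivera loses to Janssen). The majority relation contains the cycle Janssen → Rivera → Park → Janssen, so there is no Condorcet winner.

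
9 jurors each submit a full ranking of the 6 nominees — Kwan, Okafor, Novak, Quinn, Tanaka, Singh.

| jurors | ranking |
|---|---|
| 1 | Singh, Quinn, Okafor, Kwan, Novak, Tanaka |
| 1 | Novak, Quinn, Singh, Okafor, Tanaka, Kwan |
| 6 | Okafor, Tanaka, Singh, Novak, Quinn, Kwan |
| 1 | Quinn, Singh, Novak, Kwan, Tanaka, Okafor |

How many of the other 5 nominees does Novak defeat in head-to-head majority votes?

Novak against each rival (9 jurors):
Novak vs Kwan: Novak wins 8–1.
Novak vs Okafor: Novak preferred on 1+1 = 2 ballots; Okafor wins 7–2.
Novak vs Quinn: 1+6 = 7 for Novak, 2 for Quinn — Novak by 7–2.
Novak vs Tanaka: Novak preferred on 1+1+1 = 3 ballots; Tanaka wins 6–3.
Novak vs Singh: Singh wins 8–1.
Novak beats Kwan, Quinn; loses to Okafor, Tanaka, Singh — 2 pairwise wins.

2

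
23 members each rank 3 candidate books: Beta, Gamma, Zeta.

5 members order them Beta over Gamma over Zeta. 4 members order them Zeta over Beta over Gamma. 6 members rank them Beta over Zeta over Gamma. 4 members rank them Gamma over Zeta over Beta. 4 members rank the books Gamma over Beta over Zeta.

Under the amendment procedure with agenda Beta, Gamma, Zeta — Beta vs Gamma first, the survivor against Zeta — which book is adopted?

Beta

Round 1: Beta vs Gamma — 15–8, Beta advances.
Round 2: Beta vs Zeta — 15–8, Beta advances.
The agenda winner is Beta.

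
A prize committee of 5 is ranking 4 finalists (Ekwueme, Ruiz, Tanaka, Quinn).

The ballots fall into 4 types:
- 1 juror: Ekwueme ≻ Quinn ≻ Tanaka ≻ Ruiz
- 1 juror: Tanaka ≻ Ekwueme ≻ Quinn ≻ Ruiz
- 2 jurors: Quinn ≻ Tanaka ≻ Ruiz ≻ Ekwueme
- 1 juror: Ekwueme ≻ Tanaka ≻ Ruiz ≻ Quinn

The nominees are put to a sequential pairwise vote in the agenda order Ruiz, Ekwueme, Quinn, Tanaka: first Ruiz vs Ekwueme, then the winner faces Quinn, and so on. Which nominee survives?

Tanaka

Round 1: Ruiz vs Ekwueme — 2–3, Ekwueme advances.
Round 2: Ekwueme vs Quinn — 3–2, Ekwueme advances.
Round 3: Ekwueme vs Tanaka — 2–3, Tanaka advances.
Tanaka survives the agenda.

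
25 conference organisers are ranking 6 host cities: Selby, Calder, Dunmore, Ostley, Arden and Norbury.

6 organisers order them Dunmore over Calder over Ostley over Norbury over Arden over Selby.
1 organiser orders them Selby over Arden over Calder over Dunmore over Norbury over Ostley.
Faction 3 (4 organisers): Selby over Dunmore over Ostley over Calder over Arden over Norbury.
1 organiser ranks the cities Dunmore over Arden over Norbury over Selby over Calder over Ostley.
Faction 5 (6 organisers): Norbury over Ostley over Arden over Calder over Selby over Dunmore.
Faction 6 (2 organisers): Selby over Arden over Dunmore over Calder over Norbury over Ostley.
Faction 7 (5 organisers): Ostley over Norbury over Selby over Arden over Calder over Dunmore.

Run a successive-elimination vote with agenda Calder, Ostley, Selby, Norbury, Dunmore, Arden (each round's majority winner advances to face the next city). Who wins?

Arden

Round 1: Calder vs Ostley — 10–15, Ostley advances.
Round 2: Ostley vs Selby — 17–8, Ostley advances.
Round 3: Ostley vs Norbury — 15–10, Ostley advances.
Round 4: Ostley vs Dunmore — 11–14, Dunmore advances.
Round 5: Dunmore vs Arden — 11–14, Arden advances.
The agenda winner is Arden.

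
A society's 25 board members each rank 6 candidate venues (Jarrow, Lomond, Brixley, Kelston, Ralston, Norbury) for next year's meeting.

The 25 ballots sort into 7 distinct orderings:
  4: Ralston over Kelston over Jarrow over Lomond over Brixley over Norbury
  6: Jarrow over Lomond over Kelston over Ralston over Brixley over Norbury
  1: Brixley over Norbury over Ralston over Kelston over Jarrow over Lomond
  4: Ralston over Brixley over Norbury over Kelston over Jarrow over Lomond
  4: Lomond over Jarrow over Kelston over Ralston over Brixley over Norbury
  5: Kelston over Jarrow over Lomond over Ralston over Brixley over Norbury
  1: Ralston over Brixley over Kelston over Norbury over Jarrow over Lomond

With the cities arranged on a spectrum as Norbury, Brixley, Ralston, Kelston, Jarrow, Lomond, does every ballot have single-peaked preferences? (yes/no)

Axis positions: Norbury=1, Brixley=2, Ralston=3, Kelston=4, Jarrow=5, Lomond=6.
Faction 1 (peak Ralston at position 3): ranking walks positions 3-4-5-6-2-1, expanding outward from the peak — single-peaked.
Faction 2 (peak Jarrow at position 5): ranking walks positions 5-6-4-3-2-1, expanding outward from the peak — single-peaked.
Faction 3 (peak Brixley at position 2): ranking walks positions 2-1-3-4-5-6, expanding outward from the peak — single-peaked.
Faction 4 (peak Ralston at position 3): ranking walks positions 3-2-1-4-5-6, expanding outward from the peak — single-peaked.
Faction 5 (peak Lomond at position 6): ranking walks positions 6-5-4-3-2-1, expanding outward from the peak — single-peaked.
Faction 6 (peak Kelston at position 4): ranking walks positions 4-5-6-3-2-1, expanding outward from the peak — single-peaked.
Faction 7 (peak Ralston at position 3): ranking walks positions 3-2-4-1-5-6, expanding outward from the peak — single-peaked.
Every ranking is single-peaked on this axis.

yes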